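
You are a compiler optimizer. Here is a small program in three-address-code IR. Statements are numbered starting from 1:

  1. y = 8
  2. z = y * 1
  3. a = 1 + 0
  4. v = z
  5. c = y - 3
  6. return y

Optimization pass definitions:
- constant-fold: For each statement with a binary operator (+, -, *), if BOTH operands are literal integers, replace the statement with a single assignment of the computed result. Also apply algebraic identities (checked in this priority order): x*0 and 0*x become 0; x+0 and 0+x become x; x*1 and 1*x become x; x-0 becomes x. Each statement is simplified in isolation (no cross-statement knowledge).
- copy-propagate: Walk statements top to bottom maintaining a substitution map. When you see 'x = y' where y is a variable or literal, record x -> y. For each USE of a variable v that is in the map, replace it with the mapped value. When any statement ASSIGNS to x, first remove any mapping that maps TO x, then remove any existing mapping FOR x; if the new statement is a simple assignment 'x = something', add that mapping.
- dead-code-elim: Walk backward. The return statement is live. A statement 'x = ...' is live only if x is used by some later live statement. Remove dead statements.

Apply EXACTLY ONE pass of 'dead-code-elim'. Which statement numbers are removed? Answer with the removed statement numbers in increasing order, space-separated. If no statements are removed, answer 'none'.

Backward liveness scan:
Stmt 1 'y = 8': KEEP (y is live); live-in = []
Stmt 2 'z = y * 1': DEAD (z not in live set ['y'])
Stmt 3 'a = 1 + 0': DEAD (a not in live set ['y'])
Stmt 4 'v = z': DEAD (v not in live set ['y'])
Stmt 5 'c = y - 3': DEAD (c not in live set ['y'])
Stmt 6 'return y': KEEP (return); live-in = ['y']
Removed statement numbers: [2, 3, 4, 5]
Surviving IR:
  y = 8
  return y

Answer: 2 3 4 5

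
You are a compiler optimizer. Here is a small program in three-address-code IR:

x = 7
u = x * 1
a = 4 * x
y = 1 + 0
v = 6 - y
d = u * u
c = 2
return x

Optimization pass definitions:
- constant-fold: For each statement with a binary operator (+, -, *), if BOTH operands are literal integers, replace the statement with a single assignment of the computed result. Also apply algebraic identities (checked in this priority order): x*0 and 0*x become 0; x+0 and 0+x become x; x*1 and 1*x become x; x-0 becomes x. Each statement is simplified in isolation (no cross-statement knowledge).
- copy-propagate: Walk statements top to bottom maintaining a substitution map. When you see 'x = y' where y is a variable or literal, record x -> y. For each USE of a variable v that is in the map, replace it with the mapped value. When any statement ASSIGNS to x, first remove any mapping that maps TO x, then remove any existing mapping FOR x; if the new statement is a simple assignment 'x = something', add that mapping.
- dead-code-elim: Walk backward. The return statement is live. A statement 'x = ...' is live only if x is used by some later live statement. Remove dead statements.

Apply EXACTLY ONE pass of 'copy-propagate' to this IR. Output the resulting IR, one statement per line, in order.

Answer: x = 7
u = 7 * 1
a = 4 * 7
y = 1 + 0
v = 6 - y
d = u * u
c = 2
return 7

Derivation:
Applying copy-propagate statement-by-statement:
  [1] x = 7  (unchanged)
  [2] u = x * 1  -> u = 7 * 1
  [3] a = 4 * x  -> a = 4 * 7
  [4] y = 1 + 0  (unchanged)
  [5] v = 6 - y  (unchanged)
  [6] d = u * u  (unchanged)
  [7] c = 2  (unchanged)
  [8] return x  -> return 7
Result (8 stmts):
  x = 7
  u = 7 * 1
  a = 4 * 7
  y = 1 + 0
  v = 6 - y
  d = u * u
  c = 2
  return 7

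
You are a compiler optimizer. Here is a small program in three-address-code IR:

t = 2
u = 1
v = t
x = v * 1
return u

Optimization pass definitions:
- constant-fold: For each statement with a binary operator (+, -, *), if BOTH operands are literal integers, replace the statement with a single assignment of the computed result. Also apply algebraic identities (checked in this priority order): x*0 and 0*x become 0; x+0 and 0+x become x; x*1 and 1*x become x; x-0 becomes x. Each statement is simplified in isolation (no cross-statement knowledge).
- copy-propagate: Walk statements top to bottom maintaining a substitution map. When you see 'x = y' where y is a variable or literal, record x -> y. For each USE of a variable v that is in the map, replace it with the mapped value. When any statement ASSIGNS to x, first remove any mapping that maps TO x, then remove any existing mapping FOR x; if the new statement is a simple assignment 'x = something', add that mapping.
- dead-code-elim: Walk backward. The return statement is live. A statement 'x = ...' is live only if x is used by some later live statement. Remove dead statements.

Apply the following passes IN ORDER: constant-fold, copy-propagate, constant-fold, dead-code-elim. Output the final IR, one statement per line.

Answer: return 1

Derivation:
Initial IR:
  t = 2
  u = 1
  v = t
  x = v * 1
  return u
After constant-fold (5 stmts):
  t = 2
  u = 1
  v = t
  x = v
  return u
After copy-propagate (5 stmts):
  t = 2
  u = 1
  v = 2
  x = 2
  return 1
After constant-fold (5 stmts):
  t = 2
  u = 1
  v = 2
  x = 2
  return 1
After dead-code-elim (1 stmts):
  return 1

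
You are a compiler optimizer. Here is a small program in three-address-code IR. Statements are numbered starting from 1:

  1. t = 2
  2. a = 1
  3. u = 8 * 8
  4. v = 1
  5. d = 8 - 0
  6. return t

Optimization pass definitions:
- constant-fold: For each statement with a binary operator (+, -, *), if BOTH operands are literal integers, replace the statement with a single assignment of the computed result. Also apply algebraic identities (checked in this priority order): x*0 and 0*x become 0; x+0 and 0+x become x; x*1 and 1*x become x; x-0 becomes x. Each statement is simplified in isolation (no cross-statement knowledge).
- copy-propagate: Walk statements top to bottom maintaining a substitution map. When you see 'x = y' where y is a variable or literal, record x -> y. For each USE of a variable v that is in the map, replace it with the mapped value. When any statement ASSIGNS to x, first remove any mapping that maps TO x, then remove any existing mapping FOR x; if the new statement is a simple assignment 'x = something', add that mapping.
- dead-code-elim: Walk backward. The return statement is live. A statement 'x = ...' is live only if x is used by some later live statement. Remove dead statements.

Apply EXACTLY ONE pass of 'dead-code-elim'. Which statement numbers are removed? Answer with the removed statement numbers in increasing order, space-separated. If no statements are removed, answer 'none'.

Backward liveness scan:
Stmt 1 't = 2': KEEP (t is live); live-in = []
Stmt 2 'a = 1': DEAD (a not in live set ['t'])
Stmt 3 'u = 8 * 8': DEAD (u not in live set ['t'])
Stmt 4 'v = 1': DEAD (v not in live set ['t'])
Stmt 5 'd = 8 - 0': DEAD (d not in live set ['t'])
Stmt 6 'return t': KEEP (return); live-in = ['t']
Removed statement numbers: [2, 3, 4, 5]
Surviving IR:
  t = 2
  return t

Answer: 2 3 4 5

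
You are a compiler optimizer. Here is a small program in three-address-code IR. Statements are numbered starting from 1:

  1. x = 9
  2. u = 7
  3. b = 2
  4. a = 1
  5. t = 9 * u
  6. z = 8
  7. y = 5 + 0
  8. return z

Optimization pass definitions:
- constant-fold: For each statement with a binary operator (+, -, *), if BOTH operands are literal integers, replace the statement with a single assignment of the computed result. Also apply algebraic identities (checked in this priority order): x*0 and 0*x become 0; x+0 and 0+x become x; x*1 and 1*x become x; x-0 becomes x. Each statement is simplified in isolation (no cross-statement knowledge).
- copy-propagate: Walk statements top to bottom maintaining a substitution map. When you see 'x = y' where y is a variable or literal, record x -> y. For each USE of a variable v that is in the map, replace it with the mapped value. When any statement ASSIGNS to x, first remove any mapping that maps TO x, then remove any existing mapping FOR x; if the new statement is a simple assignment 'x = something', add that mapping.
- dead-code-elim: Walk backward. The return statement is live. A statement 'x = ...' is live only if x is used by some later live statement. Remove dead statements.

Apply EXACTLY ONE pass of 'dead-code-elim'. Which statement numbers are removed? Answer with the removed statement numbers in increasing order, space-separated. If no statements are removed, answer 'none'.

Answer: 1 2 3 4 5 7

Derivation:
Backward liveness scan:
Stmt 1 'x = 9': DEAD (x not in live set [])
Stmt 2 'u = 7': DEAD (u not in live set [])
Stmt 3 'b = 2': DEAD (b not in live set [])
Stmt 4 'a = 1': DEAD (a not in live set [])
Stmt 5 't = 9 * u': DEAD (t not in live set [])
Stmt 6 'z = 8': KEEP (z is live); live-in = []
Stmt 7 'y = 5 + 0': DEAD (y not in live set ['z'])
Stmt 8 'return z': KEEP (return); live-in = ['z']
Removed statement numbers: [1, 2, 3, 4, 5, 7]
Surviving IR:
  z = 8
  return z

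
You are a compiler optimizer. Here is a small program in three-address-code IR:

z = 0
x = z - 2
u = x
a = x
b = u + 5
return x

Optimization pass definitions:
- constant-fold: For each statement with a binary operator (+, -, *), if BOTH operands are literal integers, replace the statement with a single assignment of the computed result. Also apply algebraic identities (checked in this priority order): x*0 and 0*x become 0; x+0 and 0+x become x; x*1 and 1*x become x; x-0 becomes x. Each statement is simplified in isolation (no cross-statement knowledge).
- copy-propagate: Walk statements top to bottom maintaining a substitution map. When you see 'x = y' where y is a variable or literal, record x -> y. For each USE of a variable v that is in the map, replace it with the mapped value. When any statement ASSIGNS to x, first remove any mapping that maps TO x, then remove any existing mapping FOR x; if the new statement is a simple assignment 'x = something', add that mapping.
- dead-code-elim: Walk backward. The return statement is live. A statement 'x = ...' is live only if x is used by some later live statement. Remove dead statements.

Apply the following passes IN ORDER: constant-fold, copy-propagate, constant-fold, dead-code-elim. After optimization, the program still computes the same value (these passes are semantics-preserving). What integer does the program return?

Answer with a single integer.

Initial IR:
  z = 0
  x = z - 2
  u = x
  a = x
  b = u + 5
  return x
After constant-fold (6 stmts):
  z = 0
  x = z - 2
  u = x
  a = x
  b = u + 5
  return x
After copy-propagate (6 stmts):
  z = 0
  x = 0 - 2
  u = x
  a = x
  b = x + 5
  return x
After constant-fold (6 stmts):
  z = 0
  x = -2
  u = x
  a = x
  b = x + 5
  return x
After dead-code-elim (2 stmts):
  x = -2
  return x
Evaluate:
  z = 0  =>  z = 0
  x = z - 2  =>  x = -2
  u = x  =>  u = -2
  a = x  =>  a = -2
  b = u + 5  =>  b = 3
  return x = -2

Answer: -2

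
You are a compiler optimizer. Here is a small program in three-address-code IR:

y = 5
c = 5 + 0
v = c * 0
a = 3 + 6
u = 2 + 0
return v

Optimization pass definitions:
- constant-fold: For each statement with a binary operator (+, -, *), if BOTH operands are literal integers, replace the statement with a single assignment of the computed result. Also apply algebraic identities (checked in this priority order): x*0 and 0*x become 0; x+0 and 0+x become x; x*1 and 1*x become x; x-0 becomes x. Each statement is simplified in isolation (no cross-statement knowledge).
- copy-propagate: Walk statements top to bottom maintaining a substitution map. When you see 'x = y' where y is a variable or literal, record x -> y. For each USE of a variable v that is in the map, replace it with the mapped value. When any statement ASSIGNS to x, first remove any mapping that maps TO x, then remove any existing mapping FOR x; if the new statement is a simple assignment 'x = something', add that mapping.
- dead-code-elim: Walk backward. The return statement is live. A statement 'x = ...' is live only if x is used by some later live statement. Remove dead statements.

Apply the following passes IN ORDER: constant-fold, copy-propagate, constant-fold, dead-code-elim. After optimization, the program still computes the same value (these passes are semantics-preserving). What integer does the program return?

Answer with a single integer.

Answer: 0

Derivation:
Initial IR:
  y = 5
  c = 5 + 0
  v = c * 0
  a = 3 + 6
  u = 2 + 0
  return v
After constant-fold (6 stmts):
  y = 5
  c = 5
  v = 0
  a = 9
  u = 2
  return v
After copy-propagate (6 stmts):
  y = 5
  c = 5
  v = 0
  a = 9
  u = 2
  return 0
After constant-fold (6 stmts):
  y = 5
  c = 5
  v = 0
  a = 9
  u = 2
  return 0
After dead-code-elim (1 stmts):
  return 0
Evaluate:
  y = 5  =>  y = 5
  c = 5 + 0  =>  c = 5
  v = c * 0  =>  v = 0
  a = 3 + 6  =>  a = 9
  u = 2 + 0  =>  u = 2
  return v = 0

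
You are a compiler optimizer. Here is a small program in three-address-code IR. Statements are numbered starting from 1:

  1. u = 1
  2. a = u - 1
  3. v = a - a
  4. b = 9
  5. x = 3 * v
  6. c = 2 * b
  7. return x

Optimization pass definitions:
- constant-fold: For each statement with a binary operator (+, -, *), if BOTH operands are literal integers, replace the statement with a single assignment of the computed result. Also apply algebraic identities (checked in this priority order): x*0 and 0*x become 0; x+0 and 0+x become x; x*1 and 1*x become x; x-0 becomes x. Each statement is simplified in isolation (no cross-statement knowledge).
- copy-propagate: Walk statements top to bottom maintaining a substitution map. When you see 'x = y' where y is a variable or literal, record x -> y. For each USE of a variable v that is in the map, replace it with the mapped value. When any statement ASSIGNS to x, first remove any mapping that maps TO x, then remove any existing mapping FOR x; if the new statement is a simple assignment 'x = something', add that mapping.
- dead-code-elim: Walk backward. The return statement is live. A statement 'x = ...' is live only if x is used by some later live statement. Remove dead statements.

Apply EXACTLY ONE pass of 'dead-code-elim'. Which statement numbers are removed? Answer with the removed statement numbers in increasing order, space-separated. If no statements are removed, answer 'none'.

Answer: 4 6

Derivation:
Backward liveness scan:
Stmt 1 'u = 1': KEEP (u is live); live-in = []
Stmt 2 'a = u - 1': KEEP (a is live); live-in = ['u']
Stmt 3 'v = a - a': KEEP (v is live); live-in = ['a']
Stmt 4 'b = 9': DEAD (b not in live set ['v'])
Stmt 5 'x = 3 * v': KEEP (x is live); live-in = ['v']
Stmt 6 'c = 2 * b': DEAD (c not in live set ['x'])
Stmt 7 'return x': KEEP (return); live-in = ['x']
Removed statement numbers: [4, 6]
Surviving IR:
  u = 1
  a = u - 1
  v = a - a
  x = 3 * v
  return x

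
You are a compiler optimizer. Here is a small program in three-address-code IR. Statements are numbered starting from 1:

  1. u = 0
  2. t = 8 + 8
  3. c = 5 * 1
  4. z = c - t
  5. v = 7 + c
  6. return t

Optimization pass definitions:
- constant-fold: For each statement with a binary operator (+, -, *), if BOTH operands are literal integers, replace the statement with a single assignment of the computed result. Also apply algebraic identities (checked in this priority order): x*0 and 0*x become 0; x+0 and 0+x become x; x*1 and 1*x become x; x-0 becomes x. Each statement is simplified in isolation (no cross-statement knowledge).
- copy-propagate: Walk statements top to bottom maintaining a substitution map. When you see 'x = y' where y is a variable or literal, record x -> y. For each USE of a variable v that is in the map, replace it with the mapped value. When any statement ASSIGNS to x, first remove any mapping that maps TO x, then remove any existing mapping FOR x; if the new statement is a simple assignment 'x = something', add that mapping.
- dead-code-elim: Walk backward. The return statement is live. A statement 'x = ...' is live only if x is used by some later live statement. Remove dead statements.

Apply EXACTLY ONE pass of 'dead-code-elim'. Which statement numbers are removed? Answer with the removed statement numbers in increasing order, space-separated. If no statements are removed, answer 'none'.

Answer: 1 3 4 5

Derivation:
Backward liveness scan:
Stmt 1 'u = 0': DEAD (u not in live set [])
Stmt 2 't = 8 + 8': KEEP (t is live); live-in = []
Stmt 3 'c = 5 * 1': DEAD (c not in live set ['t'])
Stmt 4 'z = c - t': DEAD (z not in live set ['t'])
Stmt 5 'v = 7 + c': DEAD (v not in live set ['t'])
Stmt 6 'return t': KEEP (return); live-in = ['t']
Removed statement numbers: [1, 3, 4, 5]
Surviving IR:
  t = 8 + 8
  return t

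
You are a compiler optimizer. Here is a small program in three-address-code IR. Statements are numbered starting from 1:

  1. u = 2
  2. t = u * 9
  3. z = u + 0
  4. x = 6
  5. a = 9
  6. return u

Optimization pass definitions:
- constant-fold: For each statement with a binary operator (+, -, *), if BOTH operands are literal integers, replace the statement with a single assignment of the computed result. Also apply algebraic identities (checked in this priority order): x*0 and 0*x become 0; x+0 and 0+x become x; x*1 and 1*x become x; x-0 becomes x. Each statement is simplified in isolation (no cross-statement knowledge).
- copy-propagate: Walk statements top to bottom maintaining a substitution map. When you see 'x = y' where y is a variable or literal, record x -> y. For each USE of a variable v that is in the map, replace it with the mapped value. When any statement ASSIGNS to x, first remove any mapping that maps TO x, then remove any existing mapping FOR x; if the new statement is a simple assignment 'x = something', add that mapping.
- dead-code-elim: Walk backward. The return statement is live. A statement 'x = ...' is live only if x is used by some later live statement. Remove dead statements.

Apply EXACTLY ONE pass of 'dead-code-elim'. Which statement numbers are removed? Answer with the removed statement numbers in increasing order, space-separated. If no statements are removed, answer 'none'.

Answer: 2 3 4 5

Derivation:
Backward liveness scan:
Stmt 1 'u = 2': KEEP (u is live); live-in = []
Stmt 2 't = u * 9': DEAD (t not in live set ['u'])
Stmt 3 'z = u + 0': DEAD (z not in live set ['u'])
Stmt 4 'x = 6': DEAD (x not in live set ['u'])
Stmt 5 'a = 9': DEAD (a not in live set ['u'])
Stmt 6 'return u': KEEP (return); live-in = ['u']
Removed statement numbers: [2, 3, 4, 5]
Surviving IR:
  u = 2
  return u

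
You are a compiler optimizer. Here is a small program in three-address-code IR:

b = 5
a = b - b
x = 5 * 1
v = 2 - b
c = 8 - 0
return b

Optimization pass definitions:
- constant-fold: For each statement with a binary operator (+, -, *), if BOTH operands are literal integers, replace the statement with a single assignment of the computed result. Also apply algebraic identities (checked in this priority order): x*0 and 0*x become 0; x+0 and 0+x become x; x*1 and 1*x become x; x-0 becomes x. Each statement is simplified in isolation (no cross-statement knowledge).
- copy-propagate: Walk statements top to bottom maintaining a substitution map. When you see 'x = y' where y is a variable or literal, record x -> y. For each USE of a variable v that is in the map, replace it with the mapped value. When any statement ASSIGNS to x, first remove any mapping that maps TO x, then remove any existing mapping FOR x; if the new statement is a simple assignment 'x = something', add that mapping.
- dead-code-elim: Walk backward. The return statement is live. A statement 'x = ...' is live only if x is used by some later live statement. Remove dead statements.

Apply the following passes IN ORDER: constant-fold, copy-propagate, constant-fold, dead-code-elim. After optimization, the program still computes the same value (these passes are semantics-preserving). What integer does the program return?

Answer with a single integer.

Answer: 5

Derivation:
Initial IR:
  b = 5
  a = b - b
  x = 5 * 1
  v = 2 - b
  c = 8 - 0
  return b
After constant-fold (6 stmts):
  b = 5
  a = b - b
  x = 5
  v = 2 - b
  c = 8
  return b
After copy-propagate (6 stmts):
  b = 5
  a = 5 - 5
  x = 5
  v = 2 - 5
  c = 8
  return 5
After constant-fold (6 stmts):
  b = 5
  a = 0
  x = 5
  v = -3
  c = 8
  return 5
After dead-code-elim (1 stmts):
  return 5
Evaluate:
  b = 5  =>  b = 5
  a = b - b  =>  a = 0
  x = 5 * 1  =>  x = 5
  v = 2 - b  =>  v = -3
  c = 8 - 0  =>  c = 8
  return b = 5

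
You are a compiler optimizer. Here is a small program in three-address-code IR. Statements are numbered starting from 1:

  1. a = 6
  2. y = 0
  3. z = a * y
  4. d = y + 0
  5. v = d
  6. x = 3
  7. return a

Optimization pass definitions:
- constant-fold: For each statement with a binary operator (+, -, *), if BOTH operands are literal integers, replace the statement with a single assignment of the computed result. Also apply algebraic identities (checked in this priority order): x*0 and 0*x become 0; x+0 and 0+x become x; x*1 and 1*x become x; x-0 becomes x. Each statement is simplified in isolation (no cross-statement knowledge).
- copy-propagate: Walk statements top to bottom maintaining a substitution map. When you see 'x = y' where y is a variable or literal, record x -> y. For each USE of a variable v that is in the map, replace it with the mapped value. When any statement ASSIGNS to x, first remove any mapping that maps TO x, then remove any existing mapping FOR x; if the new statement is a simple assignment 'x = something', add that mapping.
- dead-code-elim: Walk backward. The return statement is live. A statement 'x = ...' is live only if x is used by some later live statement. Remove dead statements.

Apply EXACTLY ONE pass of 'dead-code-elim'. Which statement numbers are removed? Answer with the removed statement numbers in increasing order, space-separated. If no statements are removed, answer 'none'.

Answer: 2 3 4 5 6

Derivation:
Backward liveness scan:
Stmt 1 'a = 6': KEEP (a is live); live-in = []
Stmt 2 'y = 0': DEAD (y not in live set ['a'])
Stmt 3 'z = a * y': DEAD (z not in live set ['a'])
Stmt 4 'd = y + 0': DEAD (d not in live set ['a'])
Stmt 5 'v = d': DEAD (v not in live set ['a'])
Stmt 6 'x = 3': DEAD (x not in live set ['a'])
Stmt 7 'return a': KEEP (return); live-in = ['a']
Removed statement numbers: [2, 3, 4, 5, 6]
Surviving IR:
  a = 6
  return a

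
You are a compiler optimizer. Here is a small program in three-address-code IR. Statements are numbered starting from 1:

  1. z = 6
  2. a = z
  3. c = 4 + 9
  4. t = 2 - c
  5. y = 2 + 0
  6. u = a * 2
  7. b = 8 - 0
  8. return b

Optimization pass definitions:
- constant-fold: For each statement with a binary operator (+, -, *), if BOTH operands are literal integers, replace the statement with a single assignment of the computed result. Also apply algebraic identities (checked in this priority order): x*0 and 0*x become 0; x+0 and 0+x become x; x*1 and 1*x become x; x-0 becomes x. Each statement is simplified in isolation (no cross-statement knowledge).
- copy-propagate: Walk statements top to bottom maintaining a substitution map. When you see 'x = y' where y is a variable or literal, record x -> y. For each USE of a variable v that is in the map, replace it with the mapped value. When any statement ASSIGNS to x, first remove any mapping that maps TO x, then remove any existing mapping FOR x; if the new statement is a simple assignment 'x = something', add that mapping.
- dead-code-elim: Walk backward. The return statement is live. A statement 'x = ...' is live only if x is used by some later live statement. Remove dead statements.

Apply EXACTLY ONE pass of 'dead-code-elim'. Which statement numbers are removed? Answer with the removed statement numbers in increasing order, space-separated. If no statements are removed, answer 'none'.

Backward liveness scan:
Stmt 1 'z = 6': DEAD (z not in live set [])
Stmt 2 'a = z': DEAD (a not in live set [])
Stmt 3 'c = 4 + 9': DEAD (c not in live set [])
Stmt 4 't = 2 - c': DEAD (t not in live set [])
Stmt 5 'y = 2 + 0': DEAD (y not in live set [])
Stmt 6 'u = a * 2': DEAD (u not in live set [])
Stmt 7 'b = 8 - 0': KEEP (b is live); live-in = []
Stmt 8 'return b': KEEP (return); live-in = ['b']
Removed statement numbers: [1, 2, 3, 4, 5, 6]
Surviving IR:
  b = 8 - 0
  return b

Answer: 1 2 3 4 5 6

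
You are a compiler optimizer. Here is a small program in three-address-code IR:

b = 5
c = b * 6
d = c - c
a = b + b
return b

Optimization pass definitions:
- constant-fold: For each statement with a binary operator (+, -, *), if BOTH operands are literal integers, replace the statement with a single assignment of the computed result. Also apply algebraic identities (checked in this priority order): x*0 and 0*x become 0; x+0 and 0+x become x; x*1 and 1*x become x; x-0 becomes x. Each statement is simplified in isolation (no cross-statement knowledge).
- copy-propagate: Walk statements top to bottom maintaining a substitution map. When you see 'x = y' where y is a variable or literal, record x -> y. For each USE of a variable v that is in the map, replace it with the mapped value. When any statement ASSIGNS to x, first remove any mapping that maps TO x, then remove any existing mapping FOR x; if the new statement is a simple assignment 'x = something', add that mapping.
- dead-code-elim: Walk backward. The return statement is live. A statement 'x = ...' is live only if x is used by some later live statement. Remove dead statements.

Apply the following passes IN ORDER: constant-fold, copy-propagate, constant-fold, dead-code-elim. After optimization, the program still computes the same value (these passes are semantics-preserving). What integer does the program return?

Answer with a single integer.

Answer: 5

Derivation:
Initial IR:
  b = 5
  c = b * 6
  d = c - c
  a = b + b
  return b
After constant-fold (5 stmts):
  b = 5
  c = b * 6
  d = c - c
  a = b + b
  return b
After copy-propagate (5 stmts):
  b = 5
  c = 5 * 6
  d = c - c
  a = 5 + 5
  return 5
After constant-fold (5 stmts):
  b = 5
  c = 30
  d = c - c
  a = 10
  return 5
After dead-code-elim (1 stmts):
  return 5
Evaluate:
  b = 5  =>  b = 5
  c = b * 6  =>  c = 30
  d = c - c  =>  d = 0
  a = b + b  =>  a = 10
  return b = 5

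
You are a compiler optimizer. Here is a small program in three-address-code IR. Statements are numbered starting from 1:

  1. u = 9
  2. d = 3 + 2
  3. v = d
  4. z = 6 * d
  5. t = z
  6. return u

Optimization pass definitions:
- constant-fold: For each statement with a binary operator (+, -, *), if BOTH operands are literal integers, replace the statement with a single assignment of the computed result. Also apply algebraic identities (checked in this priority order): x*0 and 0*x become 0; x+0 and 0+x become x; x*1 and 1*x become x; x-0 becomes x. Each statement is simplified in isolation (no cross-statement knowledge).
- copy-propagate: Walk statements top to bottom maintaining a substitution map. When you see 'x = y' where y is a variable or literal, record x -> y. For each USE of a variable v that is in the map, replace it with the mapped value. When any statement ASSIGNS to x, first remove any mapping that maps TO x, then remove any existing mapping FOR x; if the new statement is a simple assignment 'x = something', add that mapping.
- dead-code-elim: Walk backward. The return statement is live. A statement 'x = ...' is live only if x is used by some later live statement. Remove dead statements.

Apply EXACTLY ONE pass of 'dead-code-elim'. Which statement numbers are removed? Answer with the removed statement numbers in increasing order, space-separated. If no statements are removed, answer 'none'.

Backward liveness scan:
Stmt 1 'u = 9': KEEP (u is live); live-in = []
Stmt 2 'd = 3 + 2': DEAD (d not in live set ['u'])
Stmt 3 'v = d': DEAD (v not in live set ['u'])
Stmt 4 'z = 6 * d': DEAD (z not in live set ['u'])
Stmt 5 't = z': DEAD (t not in live set ['u'])
Stmt 6 'return u': KEEP (return); live-in = ['u']
Removed statement numbers: [2, 3, 4, 5]
Surviving IR:
  u = 9
  return u

Answer: 2 3 4 5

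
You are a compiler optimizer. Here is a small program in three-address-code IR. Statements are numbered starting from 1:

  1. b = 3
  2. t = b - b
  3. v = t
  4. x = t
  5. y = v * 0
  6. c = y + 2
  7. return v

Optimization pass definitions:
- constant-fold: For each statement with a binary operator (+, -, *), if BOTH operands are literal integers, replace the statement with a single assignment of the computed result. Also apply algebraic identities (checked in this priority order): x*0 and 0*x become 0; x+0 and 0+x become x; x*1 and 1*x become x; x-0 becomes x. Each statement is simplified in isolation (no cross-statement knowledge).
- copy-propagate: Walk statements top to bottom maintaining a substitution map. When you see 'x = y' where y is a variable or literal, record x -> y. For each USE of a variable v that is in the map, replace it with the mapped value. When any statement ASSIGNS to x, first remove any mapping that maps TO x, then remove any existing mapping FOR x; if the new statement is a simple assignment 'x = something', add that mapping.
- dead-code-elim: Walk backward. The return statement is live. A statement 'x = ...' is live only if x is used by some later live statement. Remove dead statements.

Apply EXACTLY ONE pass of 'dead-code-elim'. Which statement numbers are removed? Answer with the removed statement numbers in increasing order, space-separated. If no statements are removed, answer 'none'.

Backward liveness scan:
Stmt 1 'b = 3': KEEP (b is live); live-in = []
Stmt 2 't = b - b': KEEP (t is live); live-in = ['b']
Stmt 3 'v = t': KEEP (v is live); live-in = ['t']
Stmt 4 'x = t': DEAD (x not in live set ['v'])
Stmt 5 'y = v * 0': DEAD (y not in live set ['v'])
Stmt 6 'c = y + 2': DEAD (c not in live set ['v'])
Stmt 7 'return v': KEEP (return); live-in = ['v']
Removed statement numbers: [4, 5, 6]
Surviving IR:
  b = 3
  t = b - b
  v = t
  return v

Answer: 4 5 6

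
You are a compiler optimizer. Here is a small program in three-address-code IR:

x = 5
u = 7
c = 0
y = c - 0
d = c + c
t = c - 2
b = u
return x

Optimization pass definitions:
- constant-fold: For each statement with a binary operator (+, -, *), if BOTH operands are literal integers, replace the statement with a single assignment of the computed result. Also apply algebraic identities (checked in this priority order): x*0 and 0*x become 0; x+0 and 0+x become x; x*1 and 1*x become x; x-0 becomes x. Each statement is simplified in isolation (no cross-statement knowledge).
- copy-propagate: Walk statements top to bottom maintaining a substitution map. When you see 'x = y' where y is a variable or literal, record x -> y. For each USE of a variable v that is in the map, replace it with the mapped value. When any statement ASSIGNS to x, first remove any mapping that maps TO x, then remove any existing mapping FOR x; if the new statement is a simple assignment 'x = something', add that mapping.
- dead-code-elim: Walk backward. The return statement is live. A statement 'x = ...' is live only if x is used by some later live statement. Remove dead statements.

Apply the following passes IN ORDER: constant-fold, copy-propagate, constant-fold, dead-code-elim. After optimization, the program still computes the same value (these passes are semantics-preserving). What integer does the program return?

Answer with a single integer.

Answer: 5

Derivation:
Initial IR:
  x = 5
  u = 7
  c = 0
  y = c - 0
  d = c + c
  t = c - 2
  b = u
  return x
After constant-fold (8 stmts):
  x = 5
  u = 7
  c = 0
  y = c
  d = c + c
  t = c - 2
  b = u
  return x
After copy-propagate (8 stmts):
  x = 5
  u = 7
  c = 0
  y = 0
  d = 0 + 0
  t = 0 - 2
  b = 7
  return 5
After constant-fold (8 stmts):
  x = 5
  u = 7
  c = 0
  y = 0
  d = 0
  t = -2
  b = 7
  return 5
After dead-code-elim (1 stmts):
  return 5
Evaluate:
  x = 5  =>  x = 5
  u = 7  =>  u = 7
  c = 0  =>  c = 0
  y = c - 0  =>  y = 0
  d = c + c  =>  d = 0
  t = c - 2  =>  t = -2
  b = u  =>  b = 7
  return x = 5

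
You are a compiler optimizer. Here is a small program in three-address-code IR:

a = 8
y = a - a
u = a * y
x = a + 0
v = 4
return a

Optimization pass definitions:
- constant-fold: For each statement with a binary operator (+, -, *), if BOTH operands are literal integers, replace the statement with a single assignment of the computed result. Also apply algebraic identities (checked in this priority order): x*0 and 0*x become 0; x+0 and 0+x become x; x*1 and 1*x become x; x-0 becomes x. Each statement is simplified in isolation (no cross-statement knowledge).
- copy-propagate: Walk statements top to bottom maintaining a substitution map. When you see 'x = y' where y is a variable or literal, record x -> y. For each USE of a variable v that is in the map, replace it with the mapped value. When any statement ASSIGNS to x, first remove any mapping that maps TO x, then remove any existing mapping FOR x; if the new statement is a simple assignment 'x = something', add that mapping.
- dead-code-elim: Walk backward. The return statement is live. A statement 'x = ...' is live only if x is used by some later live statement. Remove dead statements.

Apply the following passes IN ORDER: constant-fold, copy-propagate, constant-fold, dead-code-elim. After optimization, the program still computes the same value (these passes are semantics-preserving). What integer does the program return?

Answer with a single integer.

Initial IR:
  a = 8
  y = a - a
  u = a * y
  x = a + 0
  v = 4
  return a
After constant-fold (6 stmts):
  a = 8
  y = a - a
  u = a * y
  x = a
  v = 4
  return a
After copy-propagate (6 stmts):
  a = 8
  y = 8 - 8
  u = 8 * y
  x = 8
  v = 4
  return 8
After constant-fold (6 stmts):
  a = 8
  y = 0
  u = 8 * y
  x = 8
  v = 4
  return 8
After dead-code-elim (1 stmts):
  return 8
Evaluate:
  a = 8  =>  a = 8
  y = a - a  =>  y = 0
  u = a * y  =>  u = 0
  x = a + 0  =>  x = 8
  v = 4  =>  v = 4
  return a = 8

Answer: 8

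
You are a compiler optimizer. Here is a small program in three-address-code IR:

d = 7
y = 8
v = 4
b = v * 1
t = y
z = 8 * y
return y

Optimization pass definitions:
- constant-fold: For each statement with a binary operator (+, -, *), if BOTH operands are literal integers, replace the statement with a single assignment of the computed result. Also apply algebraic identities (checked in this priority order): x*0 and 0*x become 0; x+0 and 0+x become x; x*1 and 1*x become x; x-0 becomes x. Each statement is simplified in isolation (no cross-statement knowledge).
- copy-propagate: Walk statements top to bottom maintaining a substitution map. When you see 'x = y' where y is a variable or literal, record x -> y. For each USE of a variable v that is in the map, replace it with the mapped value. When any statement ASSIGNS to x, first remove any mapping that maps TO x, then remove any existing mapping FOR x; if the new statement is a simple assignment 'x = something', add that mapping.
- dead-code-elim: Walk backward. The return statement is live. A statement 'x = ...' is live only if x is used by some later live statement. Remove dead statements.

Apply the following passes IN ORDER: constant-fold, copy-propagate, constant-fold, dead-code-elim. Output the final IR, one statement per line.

Initial IR:
  d = 7
  y = 8
  v = 4
  b = v * 1
  t = y
  z = 8 * y
  return y
After constant-fold (7 stmts):
  d = 7
  y = 8
  v = 4
  b = v
  t = y
  z = 8 * y
  return y
After copy-propagate (7 stmts):
  d = 7
  y = 8
  v = 4
  b = 4
  t = 8
  z = 8 * 8
  return 8
After constant-fold (7 stmts):
  d = 7
  y = 8
  v = 4
  b = 4
  t = 8
  z = 64
  return 8
After dead-code-elim (1 stmts):
  return 8

Answer: return 8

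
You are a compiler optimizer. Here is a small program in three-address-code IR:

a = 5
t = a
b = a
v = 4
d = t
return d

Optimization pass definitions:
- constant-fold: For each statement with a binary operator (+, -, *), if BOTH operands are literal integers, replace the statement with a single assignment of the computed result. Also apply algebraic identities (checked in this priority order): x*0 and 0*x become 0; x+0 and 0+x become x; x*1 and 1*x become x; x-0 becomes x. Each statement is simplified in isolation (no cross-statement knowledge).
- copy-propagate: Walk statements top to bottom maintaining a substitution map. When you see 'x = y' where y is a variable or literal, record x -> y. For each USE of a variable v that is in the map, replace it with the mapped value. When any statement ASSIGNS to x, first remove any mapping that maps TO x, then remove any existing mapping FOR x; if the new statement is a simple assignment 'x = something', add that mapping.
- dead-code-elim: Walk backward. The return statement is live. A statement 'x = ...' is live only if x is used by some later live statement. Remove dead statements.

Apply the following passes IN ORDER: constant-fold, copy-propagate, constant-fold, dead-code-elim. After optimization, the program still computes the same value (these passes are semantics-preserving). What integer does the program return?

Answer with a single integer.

Initial IR:
  a = 5
  t = a
  b = a
  v = 4
  d = t
  return d
After constant-fold (6 stmts):
  a = 5
  t = a
  b = a
  v = 4
  d = t
  return d
After copy-propagate (6 stmts):
  a = 5
  t = 5
  b = 5
  v = 4
  d = 5
  return 5
After constant-fold (6 stmts):
  a = 5
  t = 5
  b = 5
  v = 4
  d = 5
  return 5
After dead-code-elim (1 stmts):
  return 5
Evaluate:
  a = 5  =>  a = 5
  t = a  =>  t = 5
  b = a  =>  b = 5
  v = 4  =>  v = 4
  d = t  =>  d = 5
  return d = 5

Answer: 5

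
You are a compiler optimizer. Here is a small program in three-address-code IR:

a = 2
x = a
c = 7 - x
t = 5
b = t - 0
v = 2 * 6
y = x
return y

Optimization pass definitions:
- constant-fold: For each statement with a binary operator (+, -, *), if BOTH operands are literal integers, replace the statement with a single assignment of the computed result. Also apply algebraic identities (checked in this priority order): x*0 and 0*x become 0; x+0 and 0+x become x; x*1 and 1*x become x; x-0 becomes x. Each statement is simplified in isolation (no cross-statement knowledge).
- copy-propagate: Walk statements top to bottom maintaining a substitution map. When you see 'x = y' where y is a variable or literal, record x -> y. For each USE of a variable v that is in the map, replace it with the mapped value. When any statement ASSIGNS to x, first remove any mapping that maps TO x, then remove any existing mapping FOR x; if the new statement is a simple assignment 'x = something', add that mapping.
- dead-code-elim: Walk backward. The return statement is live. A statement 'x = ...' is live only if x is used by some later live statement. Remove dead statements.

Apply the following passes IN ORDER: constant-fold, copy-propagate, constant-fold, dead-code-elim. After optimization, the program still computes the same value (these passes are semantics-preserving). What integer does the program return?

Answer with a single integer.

Initial IR:
  a = 2
  x = a
  c = 7 - x
  t = 5
  b = t - 0
  v = 2 * 6
  y = x
  return y
After constant-fold (8 stmts):
  a = 2
  x = a
  c = 7 - x
  t = 5
  b = t
  v = 12
  y = x
  return y
After copy-propagate (8 stmts):
  a = 2
  x = 2
  c = 7 - 2
  t = 5
  b = 5
  v = 12
  y = 2
  return 2
After constant-fold (8 stmts):
  a = 2
  x = 2
  c = 5
  t = 5
  b = 5
  v = 12
  y = 2
  return 2
After dead-code-elim (1 stmts):
  return 2
Evaluate:
  a = 2  =>  a = 2
  x = a  =>  x = 2
  c = 7 - x  =>  c = 5
  t = 5  =>  t = 5
  b = t - 0  =>  b = 5
  v = 2 * 6  =>  v = 12
  y = x  =>  y = 2
  return y = 2

Answer: 2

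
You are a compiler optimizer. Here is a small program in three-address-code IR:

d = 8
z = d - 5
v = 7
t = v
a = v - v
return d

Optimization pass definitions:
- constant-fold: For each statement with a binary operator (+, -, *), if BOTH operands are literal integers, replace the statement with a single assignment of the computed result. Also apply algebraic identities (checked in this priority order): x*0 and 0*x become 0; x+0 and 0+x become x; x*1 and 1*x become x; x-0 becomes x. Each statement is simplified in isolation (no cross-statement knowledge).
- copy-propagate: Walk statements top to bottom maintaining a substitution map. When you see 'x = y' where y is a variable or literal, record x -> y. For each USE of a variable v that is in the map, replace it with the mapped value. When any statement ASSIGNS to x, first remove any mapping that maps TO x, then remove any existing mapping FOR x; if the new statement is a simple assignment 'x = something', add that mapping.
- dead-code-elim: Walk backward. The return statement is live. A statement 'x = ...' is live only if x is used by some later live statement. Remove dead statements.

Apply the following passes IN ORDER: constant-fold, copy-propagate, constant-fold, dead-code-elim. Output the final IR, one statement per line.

Answer: return 8

Derivation:
Initial IR:
  d = 8
  z = d - 5
  v = 7
  t = v
  a = v - v
  return d
After constant-fold (6 stmts):
  d = 8
  z = d - 5
  v = 7
  t = v
  a = v - v
  return d
After copy-propagate (6 stmts):
  d = 8
  z = 8 - 5
  v = 7
  t = 7
  a = 7 - 7
  return 8
After constant-fold (6 stmts):
  d = 8
  z = 3
  v = 7
  t = 7
  a = 0
  return 8
After dead-code-elim (1 stmts):
  return 8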